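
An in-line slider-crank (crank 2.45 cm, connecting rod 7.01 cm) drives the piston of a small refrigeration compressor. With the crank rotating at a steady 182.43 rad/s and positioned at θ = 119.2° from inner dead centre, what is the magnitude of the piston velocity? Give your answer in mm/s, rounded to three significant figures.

3200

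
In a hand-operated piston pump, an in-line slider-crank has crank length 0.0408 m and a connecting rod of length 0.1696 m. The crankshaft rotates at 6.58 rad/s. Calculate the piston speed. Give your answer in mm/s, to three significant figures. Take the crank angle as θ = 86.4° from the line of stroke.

ω = 6.58 rad/s
For an in-line slider-crank, x = r cosθ + √(L² − r² sin²θ), so v = −rω sinθ·[1 + r cosθ/√(L² − r² sin²θ)].
With r = 0.0408 m, L = 0.1696 m, θ = 86.4°: √(L² − r² sin²θ) = 0.16464 m.
v = −0.0408·6.58·0.99803·[1 + 0.0408·0.06279/0.16464] = -0.2721 m/s.
|v| = 0.2721 m/s = 272.1 mm/s.

272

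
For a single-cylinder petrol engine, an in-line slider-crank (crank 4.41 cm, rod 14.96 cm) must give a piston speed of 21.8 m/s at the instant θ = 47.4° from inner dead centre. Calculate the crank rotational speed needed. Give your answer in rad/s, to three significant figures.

For an in-line slider-crank, |v_piston| = rω|sinθ|·[1 + r cosθ/√(L² − r² sin²θ)].
With r = 0.0441 m, L = 0.1496 m, θ = 47.4°: the bracketed kinematic factor |dx/dθ| = 0.039097 m.
ω = v/|dx/dθ| = 21.8/0.039097 = 557.58 rad/s.

558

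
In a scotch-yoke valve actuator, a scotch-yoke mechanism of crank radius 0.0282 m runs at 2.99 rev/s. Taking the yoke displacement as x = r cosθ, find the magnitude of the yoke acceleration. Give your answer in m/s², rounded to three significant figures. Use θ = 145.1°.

8.16

ω = 18.79 rad/s (from 2.99 rev/s).
x = r cosθ ⇒ ẍ = −rω² cosθ (ω constant).
|a| = rω²|cosθ| = 0.0282·(18.79)²·|cos 145.1°| = 8.1629 m/s².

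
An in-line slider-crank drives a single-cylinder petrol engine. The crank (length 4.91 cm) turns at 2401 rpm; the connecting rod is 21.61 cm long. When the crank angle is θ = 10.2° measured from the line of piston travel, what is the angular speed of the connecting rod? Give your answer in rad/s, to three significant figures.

56.3

ω = 251.4 rad/s (converted from 2401 rpm).
The rod makes angle φ with the slider axis where L sinφ = r sinθ; differentiating, L cosφ·φ̇ = r ω cosθ.
L cosφ = √(L² − r² sin²θ) = 0.21593 m.
|ω_rod| = r ω |cosθ| / √(L² − r² sin²θ) = 0.0491·251.4·0.98420/0.21593 = 56.27 rad/s.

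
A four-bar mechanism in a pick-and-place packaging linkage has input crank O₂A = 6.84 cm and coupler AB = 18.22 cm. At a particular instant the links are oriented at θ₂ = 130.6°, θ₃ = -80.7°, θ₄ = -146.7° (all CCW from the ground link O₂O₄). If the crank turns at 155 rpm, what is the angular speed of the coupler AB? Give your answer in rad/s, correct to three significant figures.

ω₂ = 16.23 rad/s (from 155 rpm).
Differentiating the loop-closure r₂e^{iθ₂}+r₃e^{iθ₃}=r₁+r₄e^{iθ₄} gives r₂ω₂e^{iθ₂}+r₃ω₃e^{iθ₃}=r₄ω₄e^{iθ₄}.
Eliminating the other unknown: ω₃ = r₂ω₂ sin(θ₄−θ₂) / [r₃ sin(θ₃−θ₄)].
Numerator sine = +0.99189; denominator sine = +0.91355.
Result = 0.0684·16.23·(+0.99189) / (0.1822·(+0.91355)) = +6.6161 rad/s; magnitude 6.6161 rad/s.

6.62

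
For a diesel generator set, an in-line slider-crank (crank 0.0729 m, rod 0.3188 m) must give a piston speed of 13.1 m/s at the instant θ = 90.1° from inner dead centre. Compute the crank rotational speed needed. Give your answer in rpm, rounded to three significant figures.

For an in-line slider-crank, |v_piston| = rω|sinθ|·[1 + r cosθ/√(L² − r² sin²θ)].
With r = 0.0729 m, L = 0.3188 m, θ = 90.1°: the bracketed kinematic factor |dx/dθ| = 0.07287 m.
ω = v/|dx/dθ| = 13.1/0.07287 = 179.77 rad/s.
N = 60ω/(2π) = 1716.7 rpm.

1720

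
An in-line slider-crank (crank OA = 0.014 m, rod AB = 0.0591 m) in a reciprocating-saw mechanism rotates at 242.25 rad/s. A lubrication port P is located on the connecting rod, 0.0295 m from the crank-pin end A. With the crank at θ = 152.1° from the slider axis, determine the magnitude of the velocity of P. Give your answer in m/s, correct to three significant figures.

2.07

ω = 242.2 rad/s.  Crank-pin speed |V_A| = rω = 3.3915 m/s, perpendicular to OA.
Rod angle: sinφ = −(r/L) sinθ ⇒ φ = -6.364°; ω_rod = −rω cosθ/√(L²−r²sin²θ) = +51.03 rad/s.
V_P = V_A + ω_rod × AP, with AP = 0.0295 m along the rod.
Components: V_Px = −rω sinθ − a·ω_rod·sinφ = -1.4201 m/s;  V_Py = rω cosθ + a·ω_rod·cosφ = -1.5012 m/s.
|V_P| = √(V_Px² + V_Py²) = 2.0665 m/s.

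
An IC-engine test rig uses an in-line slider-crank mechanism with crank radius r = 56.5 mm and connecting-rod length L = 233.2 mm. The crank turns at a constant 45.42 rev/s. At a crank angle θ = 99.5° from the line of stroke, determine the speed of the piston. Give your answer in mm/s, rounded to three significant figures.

15200

ω = 2π·45.4 = 285.4 rad/s
For an in-line slider-crank, x = r cosθ + √(L² − r² sin²θ), so v = −rω sinθ·[1 + r cosθ/√(L² − r² sin²θ)].
With r = 0.0565 m, L = 0.2332 m, θ = 99.5°: √(L² − r² sin²θ) = 0.22644 m.
v = −0.0565·285.4·0.98629·[1 + 0.0565·-0.16505/0.22644] = -15.248 m/s.
|v| = 15.248 m/s = 15248 mm/s.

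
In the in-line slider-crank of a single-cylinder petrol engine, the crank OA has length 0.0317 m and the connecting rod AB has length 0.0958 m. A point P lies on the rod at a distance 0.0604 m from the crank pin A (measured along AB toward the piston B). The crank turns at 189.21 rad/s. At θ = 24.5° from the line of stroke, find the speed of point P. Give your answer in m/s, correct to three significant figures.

3.59

ω = 189.2 rad/s.  Crank-pin speed |V_A| = rω = 5.998 m/s, perpendicular to OA.
Rod angle: sinφ = −(r/L) sinθ ⇒ φ = -7.887°; ω_rod = −rω cosθ/√(L²−r²sin²θ) = -57.516 rad/s.
V_P = V_A + ω_rod × AP, with AP = 0.0604 m along the rod.
Components: V_Px = −rω sinθ − a·ω_rod·sinφ = -2.964 m/s;  V_Py = rω cosθ + a·ω_rod·cosφ = +2.0168 m/s.
|V_P| = √(V_Px² + V_Py²) = 3.5851 m/s.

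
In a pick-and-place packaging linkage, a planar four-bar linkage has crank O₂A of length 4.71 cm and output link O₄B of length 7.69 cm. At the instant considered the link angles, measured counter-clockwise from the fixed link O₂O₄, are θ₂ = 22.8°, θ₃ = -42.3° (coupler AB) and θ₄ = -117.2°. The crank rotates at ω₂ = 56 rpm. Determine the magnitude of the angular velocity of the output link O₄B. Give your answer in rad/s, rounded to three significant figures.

3.37

ω₂ = 5.864 rad/s (from 56 rpm).
Differentiating the loop-closure r₂e^{iθ₂}+r₃e^{iθ₃}=r₁+r₄e^{iθ₄} gives r₂ω₂e^{iθ₂}+r₃ω₃e^{iθ₃}=r₄ω₄e^{iθ₄}.
Eliminating the other unknown: ω₄ = r₂ω₂ sin(θ₂−θ₃) / [r₄ sin(θ₄−θ₃)].
Numerator sine = +0.90704; denominator sine = -0.96547.
Result = 0.0471·5.864·(+0.90704) / (0.0769·(-0.96547)) = -3.3744 rad/s; magnitude 3.3744 rad/s.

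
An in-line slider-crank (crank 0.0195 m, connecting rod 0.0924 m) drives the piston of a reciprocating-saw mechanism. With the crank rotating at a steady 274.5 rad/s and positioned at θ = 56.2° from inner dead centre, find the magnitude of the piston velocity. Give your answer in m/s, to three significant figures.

ω = 274.5 rad/s
For an in-line slider-crank, x = r cosθ + √(L² − r² sin²θ), so v = −rω sinθ·[1 + r cosθ/√(L² − r² sin²θ)].
With r = 0.0195 m, L = 0.0924 m, θ = 56.2°: √(L² − r² sin²θ) = 0.090968 m.
v = −0.0195·274.5·0.83098·[1 + 0.0195·0.55630/0.090968] = -4.9785 m/s.
|v| = 4.9785 m/s.

4.98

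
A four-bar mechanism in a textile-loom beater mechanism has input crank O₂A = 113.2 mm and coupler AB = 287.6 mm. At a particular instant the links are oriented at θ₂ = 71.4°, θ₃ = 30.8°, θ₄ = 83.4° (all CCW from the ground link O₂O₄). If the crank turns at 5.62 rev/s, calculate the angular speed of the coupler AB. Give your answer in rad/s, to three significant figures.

3.64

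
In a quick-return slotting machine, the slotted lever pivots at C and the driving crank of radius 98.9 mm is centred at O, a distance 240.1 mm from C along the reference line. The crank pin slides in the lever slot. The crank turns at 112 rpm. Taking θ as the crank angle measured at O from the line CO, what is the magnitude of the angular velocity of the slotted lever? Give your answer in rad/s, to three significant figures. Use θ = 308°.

2.96

ω = 11.73 rad/s (from 112 rpm).
Crank pin A relative to C: A = (d + r cosθ, r sinθ); lever angle φ = atan2(r sinθ, d + r cosθ).
Differentiating tanφ: φ̇ = rω(d cosθ + r)/(d² + r² + 2dr cosθ).
d² + r² + 2dr cosθ = |CA|² = 0.0966681 m²;  d cosθ + r = +0.24672 m.
|ω_lever| = |0.0989·11.73·+0.24672| / 0.0966681 = 2.9605 rad/s.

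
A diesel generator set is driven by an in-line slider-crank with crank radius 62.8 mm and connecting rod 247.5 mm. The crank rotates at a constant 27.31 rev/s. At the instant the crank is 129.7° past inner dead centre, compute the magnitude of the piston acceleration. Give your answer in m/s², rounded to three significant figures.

1260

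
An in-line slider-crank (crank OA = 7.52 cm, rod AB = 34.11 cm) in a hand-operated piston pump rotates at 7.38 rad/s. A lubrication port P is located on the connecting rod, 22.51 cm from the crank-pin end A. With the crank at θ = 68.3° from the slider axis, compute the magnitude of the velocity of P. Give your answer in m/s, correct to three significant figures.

ω = 7.38 rad/s.  Crank-pin speed |V_A| = rω = 0.55498 m/s, perpendicular to OA.
Rod angle: sinφ = −(r/L) sinθ ⇒ φ = -11.820°; ω_rod = −rω cosθ/√(L²−r²sin²θ) = -0.61462 rad/s.
V_P = V_A + ω_rod × AP, with AP = 0.2251 m along the rod.
Components: V_Px = −rω sinθ − a·ω_rod·sinφ = -0.54399 m/s;  V_Py = rω cosθ + a·ω_rod·cosφ = +0.069784 m/s.
|V_P| = √(V_Px² + V_Py²) = 0.54844 m/s.

0.548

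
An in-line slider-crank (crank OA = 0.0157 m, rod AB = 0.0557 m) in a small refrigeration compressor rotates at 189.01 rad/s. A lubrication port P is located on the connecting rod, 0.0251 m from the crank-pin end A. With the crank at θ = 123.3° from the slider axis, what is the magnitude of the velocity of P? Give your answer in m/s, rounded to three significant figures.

2.47

ω = 189 rad/s.  Crank-pin speed |V_A| = rω = 2.9675 m/s, perpendicular to OA.
Rod angle: sinφ = −(r/L) sinθ ⇒ φ = -13.626°; ω_rod = −rω cosθ/√(L²−r²sin²θ) = +30.097 rad/s.
V_P = V_A + ω_rod × AP, with AP = 0.0251 m along the rod.
Components: V_Px = −rω sinθ − a·ω_rod·sinφ = -2.3023 m/s;  V_Py = rω cosθ + a·ω_rod·cosφ = -0.89504 m/s.
|V_P| = √(V_Px² + V_Py²) = 2.4701 m/s.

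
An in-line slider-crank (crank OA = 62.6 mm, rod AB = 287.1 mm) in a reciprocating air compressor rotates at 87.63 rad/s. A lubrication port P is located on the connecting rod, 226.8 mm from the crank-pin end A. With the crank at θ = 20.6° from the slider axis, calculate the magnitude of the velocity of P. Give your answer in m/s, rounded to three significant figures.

2.49

ω = 87.63 rad/s.  Crank-pin speed |V_A| = rω = 5.4856 m/s, perpendicular to OA.
Rod angle: sinφ = −(r/L) sinθ ⇒ φ = -4.400°; ω_rod = −rω cosθ/√(L²−r²sin²θ) = -17.938 rad/s.
V_P = V_A + ω_rod × AP, with AP = 0.2268 m along the rod.
Components: V_Px = −rω sinθ − a·ω_rod·sinφ = -2.2422 m/s;  V_Py = rω cosθ + a·ω_rod·cosφ = +1.0785 m/s.
|V_P| = √(V_Px² + V_Py²) = 2.4881 m/s.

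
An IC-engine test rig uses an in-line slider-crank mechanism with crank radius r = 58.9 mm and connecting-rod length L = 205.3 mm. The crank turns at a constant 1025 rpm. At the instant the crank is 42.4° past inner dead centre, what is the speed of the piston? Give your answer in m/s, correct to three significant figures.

ω = 2π·1025/60 = 107.3 rad/s
For an in-line slider-crank, x = r cosθ + √(L² − r² sin²θ), so v = −rω sinθ·[1 + r cosθ/√(L² − r² sin²θ)].
With r = 0.0589 m, L = 0.2053 m, θ = 42.4°: √(L² − r² sin²θ) = 0.20142 m.
v = −0.0589·107.3·0.67430·[1 + 0.0589·0.73846/0.20142] = -5.1836 m/s.
|v| = 5.1836 m/s.

5.18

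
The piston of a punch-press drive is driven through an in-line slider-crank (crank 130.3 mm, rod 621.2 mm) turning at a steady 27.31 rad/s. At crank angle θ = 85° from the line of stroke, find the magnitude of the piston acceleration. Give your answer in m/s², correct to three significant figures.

12.1

ω = 27.31 rad/s
x(θ) = r cosθ + √(L² − r² sin²θ); with ω constant, a = ω²·d²x/dθ².
d²x/dθ² = −r cosθ − r²(cos2θ)/√u − r⁴ sin²2θ/(4u^{3/2}),  u = L² − r² sin²θ = 0.36904 m².
Substituting r = 0.1303 m, L = 0.6212 m, θ = 85°: d²x/dθ² = +0.016157 m.
a = ω²·d²x/dθ² = (27.31)²·(+0.016157) = +12.051 m/s²;  |a| = 12.051 m/s².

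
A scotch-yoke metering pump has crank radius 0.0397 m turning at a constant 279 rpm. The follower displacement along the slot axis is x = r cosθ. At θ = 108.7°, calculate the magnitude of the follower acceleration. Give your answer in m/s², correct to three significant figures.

ω = 29.22 rad/s (from 279 rpm).
x = r cosθ ⇒ ẍ = −rω² cosθ (ω constant).
|a| = rω²|cosθ| = 0.0397·(29.22)²·|cos 108.7°| = 10.865 m/s².

10.9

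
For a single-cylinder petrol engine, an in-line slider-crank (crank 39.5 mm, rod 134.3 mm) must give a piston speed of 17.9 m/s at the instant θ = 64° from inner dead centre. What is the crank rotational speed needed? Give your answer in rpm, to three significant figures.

For an in-line slider-crank, |v_piston| = rω|sinθ|·[1 + r cosθ/√(L² − r² sin²θ)].
With r = 0.0395 m, L = 0.1343 m, θ = 64°: the bracketed kinematic factor |dx/dθ| = 0.040249 m.
ω = v/|dx/dθ| = 17.9/0.040249 = 444.74 rad/s.
N = 60ω/(2π) = 4246.9 rpm.

4250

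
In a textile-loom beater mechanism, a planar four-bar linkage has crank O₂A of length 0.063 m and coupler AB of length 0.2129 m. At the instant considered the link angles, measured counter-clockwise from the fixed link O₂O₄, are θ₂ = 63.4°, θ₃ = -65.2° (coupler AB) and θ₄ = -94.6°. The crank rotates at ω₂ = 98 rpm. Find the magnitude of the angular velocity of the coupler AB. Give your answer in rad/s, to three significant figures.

ω₂ = 10.26 rad/s (from 98 rpm).
Differentiating the loop-closure r₂e^{iθ₂}+r₃e^{iθ₃}=r₁+r₄e^{iθ₄} gives r₂ω₂e^{iθ₂}+r₃ω₃e^{iθ₃}=r₄ω₄e^{iθ₄}.
Eliminating the other unknown: ω₃ = r₂ω₂ sin(θ₄−θ₂) / [r₃ sin(θ₃−θ₄)].
Numerator sine = -0.37461; denominator sine = +0.49090.
Result = 0.063·10.26·(-0.37461) / (0.2129·(+0.49090)) = -2.3174 rad/s; magnitude 2.3174 rad/s.

2.32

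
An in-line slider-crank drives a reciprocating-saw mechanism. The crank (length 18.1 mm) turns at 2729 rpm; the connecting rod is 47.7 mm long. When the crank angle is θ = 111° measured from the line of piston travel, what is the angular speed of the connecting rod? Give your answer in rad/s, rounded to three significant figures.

41.6

ω = 285.8 rad/s (converted from 2729 rpm).
The rod makes angle φ with the slider axis where L sinφ = r sinθ; differentiating, L cosφ·φ̇ = r ω cosθ.
L cosφ = √(L² − r² sin²θ) = 0.044607 m.
|ω_rod| = r ω |cosθ| / √(L² − r² sin²θ) = 0.0181·285.8·0.35837/0.044607 = 41.557 rad/s.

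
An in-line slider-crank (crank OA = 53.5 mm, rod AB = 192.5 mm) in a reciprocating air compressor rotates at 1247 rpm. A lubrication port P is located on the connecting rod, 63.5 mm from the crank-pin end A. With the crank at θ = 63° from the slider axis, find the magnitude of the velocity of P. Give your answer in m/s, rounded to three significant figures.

ω = 130.6 rad/s.  Crank-pin speed |V_A| = rω = 6.9863 m/s, perpendicular to OA.
Rod angle: sinφ = −(r/L) sinθ ⇒ φ = -14.337°; ω_rod = −rω cosθ/√(L²−r²sin²θ) = -17.006 rad/s.
V_P = V_A + ω_rod × AP, with AP = 0.0635 m along the rod.
Components: V_Px = −rω sinθ − a·ω_rod·sinφ = -6.4923 m/s;  V_Py = rω cosθ + a·ω_rod·cosφ = +2.1255 m/s.
|V_P| = √(V_Px² + V_Py²) = 6.8313 m/s.

6.83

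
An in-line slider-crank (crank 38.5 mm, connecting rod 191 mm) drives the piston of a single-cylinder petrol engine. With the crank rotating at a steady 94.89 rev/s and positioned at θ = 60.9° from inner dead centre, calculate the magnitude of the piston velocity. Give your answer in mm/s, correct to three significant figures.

ω = 2π·94.9 = 596.2 rad/s
For an in-line slider-crank, x = r cosθ + √(L² − r² sin²θ), so v = −rω sinθ·[1 + r cosθ/√(L² − r² sin²θ)].
With r = 0.0385 m, L = 0.191 m, θ = 60.9°: √(L² − r² sin²θ) = 0.18801 m.
v = −0.0385·596.2·0.87377·[1 + 0.0385·0.48634/0.18801] = -22.054 m/s.
|v| = 22.054 m/s = 22054 mm/s.

22100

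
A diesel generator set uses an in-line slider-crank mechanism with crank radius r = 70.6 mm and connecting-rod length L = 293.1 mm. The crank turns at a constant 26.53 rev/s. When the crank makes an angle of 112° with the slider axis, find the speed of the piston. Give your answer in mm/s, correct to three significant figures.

9900

ω = 2π·26.5 = 166.7 rad/s
For an in-line slider-crank, x = r cosθ + √(L² − r² sin²θ), so v = −rω sinθ·[1 + r cosθ/√(L² − r² sin²θ)].
With r = 0.0706 m, L = 0.2931 m, θ = 112°: √(L² − r² sin²θ) = 0.2857 m.
v = −0.0706·166.7·0.92718·[1 + 0.0706·-0.37461/0.2857] = -9.9015 m/s.
|v| = 9.9015 m/s = 9901.5 mm/s.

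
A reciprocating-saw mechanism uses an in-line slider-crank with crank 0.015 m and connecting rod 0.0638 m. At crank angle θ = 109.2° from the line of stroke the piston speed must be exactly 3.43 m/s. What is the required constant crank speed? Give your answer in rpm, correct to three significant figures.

For an in-line slider-crank, |v_piston| = rω|sinθ|·[1 + r cosθ/√(L² − r² sin²θ)].
With r = 0.015 m, L = 0.0638 m, θ = 109.2°: the bracketed kinematic factor |dx/dθ| = 0.013042 m.
ω = v/|dx/dθ| = 3.43/0.013042 = 262.99 rad/s.
N = 60ω/(2π) = 2511.4 rpm.

2510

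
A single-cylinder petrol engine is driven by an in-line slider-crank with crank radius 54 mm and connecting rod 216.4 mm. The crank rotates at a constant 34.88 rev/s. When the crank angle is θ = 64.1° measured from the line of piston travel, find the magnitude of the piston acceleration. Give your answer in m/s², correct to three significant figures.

ω = 2π·34.9 = 219.2 rad/s
x(θ) = r cosθ + √(L² − r² sin²θ); with ω constant, a = ω²·d²x/dθ².
d²x/dθ² = −r cosθ − r²(cos2θ)/√u − r⁴ sin²2θ/(4u^{3/2}),  u = L² − r² sin²θ = 0.0444693 m².
Substituting r = 0.054 m, L = 0.2164 m, θ = 64.1°: d²x/dθ² = -0.015176 m.
a = ω²·d²x/dθ² = (219.2)²·(-0.015176) = -728.9 m/s²;  |a| = 728.9 m/s².

729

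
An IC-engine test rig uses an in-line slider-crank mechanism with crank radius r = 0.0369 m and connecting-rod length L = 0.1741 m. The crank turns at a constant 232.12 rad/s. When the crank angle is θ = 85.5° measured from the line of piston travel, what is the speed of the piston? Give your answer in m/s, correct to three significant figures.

8.68

ω = 232.1 rad/s
For an in-line slider-crank, x = r cosθ + √(L² − r² sin²θ), so v = −rω sinθ·[1 + r cosθ/√(L² − r² sin²θ)].
With r = 0.0369 m, L = 0.1741 m, θ = 85.5°: √(L² − r² sin²θ) = 0.17017 m.
v = −0.0369·232.1·0.99692·[1 + 0.0369·0.07846/0.17017] = -8.6841 m/s.
|v| = 8.6841 m/s.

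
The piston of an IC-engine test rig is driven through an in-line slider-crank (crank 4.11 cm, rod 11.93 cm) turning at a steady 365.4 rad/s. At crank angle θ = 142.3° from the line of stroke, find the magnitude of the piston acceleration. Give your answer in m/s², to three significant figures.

ω = 365.4 rad/s
x(θ) = r cosθ + √(L² − r² sin²θ); with ω constant, a = ω²·d²x/dθ².
d²x/dθ² = −r cosθ − r²(cos2θ)/√u − r⁴ sin²2θ/(4u^{3/2}),  u = L² − r² sin²θ = 0.0136008 m².
Substituting r = 0.0411 m, L = 0.1193 m, θ = 142.3°: d²x/dθ² = +0.028447 m.
a = ω²·d²x/dθ² = (365.4)²·(+0.028447) = +3798.2 m/s²;  |a| = 3798.2 m/s².

3800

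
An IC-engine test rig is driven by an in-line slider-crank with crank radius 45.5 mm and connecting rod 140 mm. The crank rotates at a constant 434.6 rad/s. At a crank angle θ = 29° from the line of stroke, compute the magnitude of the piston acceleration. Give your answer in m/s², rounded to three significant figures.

9070

ω = 434.6 rad/s
x(θ) = r cosθ + √(L² − r² sin²θ); with ω constant, a = ω²·d²x/dθ².
d²x/dθ² = −r cosθ − r²(cos2θ)/√u − r⁴ sin²2θ/(4u^{3/2}),  u = L² − r² sin²θ = 0.0191134 m².
Substituting r = 0.0455 m, L = 0.14 m, θ = 29°: d²x/dθ² = -0.048022 m.
a = ω²·d²x/dθ² = (434.6)²·(-0.048022) = -9070.3 m/s²;  |a| = 9070.3 m/s².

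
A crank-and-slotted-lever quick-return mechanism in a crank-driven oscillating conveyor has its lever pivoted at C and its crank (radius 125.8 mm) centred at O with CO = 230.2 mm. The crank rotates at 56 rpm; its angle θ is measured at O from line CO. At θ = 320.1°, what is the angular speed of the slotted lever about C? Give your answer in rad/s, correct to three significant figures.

1.97

ω = 5.864 rad/s (from 56 rpm).
Crank pin A relative to C: A = (d + r cosθ, r sinθ); lever angle φ = atan2(r sinθ, d + r cosθ).
Differentiating tanφ: φ̇ = rω(d cosθ + r)/(d² + r² + 2dr cosθ).
d² + r² + 2dr cosθ = |CA|² = 0.113251 m²;  d cosθ + r = +0.3024 m.
|ω_lever| = |0.1258·5.864·+0.3024| / 0.113251 = 1.9699 rad/s.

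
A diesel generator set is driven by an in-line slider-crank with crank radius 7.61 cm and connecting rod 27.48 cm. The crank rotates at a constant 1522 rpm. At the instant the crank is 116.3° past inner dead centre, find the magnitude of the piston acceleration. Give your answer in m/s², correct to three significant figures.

ω = 2π·1522/60 = 159.4 rad/s
x(θ) = r cosθ + √(L² − r² sin²θ); with ω constant, a = ω²·d²x/dθ².
d²x/dθ² = −r cosθ − r²(cos2θ)/√u − r⁴ sin²2θ/(4u^{3/2}),  u = L² − r² sin²θ = 0.0708607 m².
Substituting r = 0.0761 m, L = 0.2748 m, θ = 116.3°: d²x/dθ² = +0.046651 m.
a = ω²·d²x/dθ² = (159.4)²·(+0.046651) = +1185.1 m/s²;  |a| = 1185.1 m/s².

1190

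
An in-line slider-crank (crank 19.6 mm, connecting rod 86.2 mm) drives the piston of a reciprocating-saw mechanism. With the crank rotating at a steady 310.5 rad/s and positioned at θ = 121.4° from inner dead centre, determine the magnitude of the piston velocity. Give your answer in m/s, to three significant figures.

4.57

ω = 310.5 rad/s
For an in-line slider-crank, x = r cosθ + √(L² − r² sin²θ), so v = −rω sinθ·[1 + r cosθ/√(L² − r² sin²θ)].
With r = 0.0196 m, L = 0.0862 m, θ = 121.4°: √(L² − r² sin²θ) = 0.084561 m.
v = −0.0196·310.5·0.85355·[1 + 0.0196·-0.52101/0.084561] = -4.5672 m/s.
|v| = 4.5672 m/s.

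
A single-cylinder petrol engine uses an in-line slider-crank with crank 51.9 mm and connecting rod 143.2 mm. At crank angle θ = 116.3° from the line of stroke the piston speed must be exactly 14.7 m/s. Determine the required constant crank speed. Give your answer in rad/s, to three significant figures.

381

For an in-line slider-crank, |v_piston| = rω|sinθ|·[1 + r cosθ/√(L² − r² sin²θ)].
With r = 0.0519 m, L = 0.1432 m, θ = 116.3°: the bracketed kinematic factor |dx/dθ| = 0.038627 m.
ω = v/|dx/dθ| = 14.7/0.038627 = 380.56 rad/s.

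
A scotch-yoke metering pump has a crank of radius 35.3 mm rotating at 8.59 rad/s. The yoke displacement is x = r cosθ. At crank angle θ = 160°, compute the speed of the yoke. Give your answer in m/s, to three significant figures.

0.104

ω = 8.59 rad/s
x = r cosθ ⇒ ẋ = −rω sinθ.
|v| = rω|sinθ| = 0.0353·8.59·|sin 160°| = 0.10371 m/s.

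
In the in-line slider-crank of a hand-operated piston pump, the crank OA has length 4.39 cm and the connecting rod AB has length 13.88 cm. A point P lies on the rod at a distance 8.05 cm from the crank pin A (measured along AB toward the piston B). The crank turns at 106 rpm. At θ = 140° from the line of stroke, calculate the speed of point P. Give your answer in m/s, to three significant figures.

0.311

ω = 11.1 rad/s.  Crank-pin speed |V_A| = rω = 0.4873 m/s, perpendicular to OA.
Rod angle: sinφ = −(r/L) sinθ ⇒ φ = -11.730°; ω_rod = −rω cosθ/√(L²−r²sin²θ) = +2.7468 rad/s.
V_P = V_A + ω_rod × AP, with AP = 0.0805 m along the rod.
Components: V_Px = −rω sinθ − a·ω_rod·sinφ = -0.26828 m/s;  V_Py = rω cosθ + a·ω_rod·cosφ = -0.15679 m/s.
|V_P| = √(V_Px² + V_Py²) = 0.31074 m/s.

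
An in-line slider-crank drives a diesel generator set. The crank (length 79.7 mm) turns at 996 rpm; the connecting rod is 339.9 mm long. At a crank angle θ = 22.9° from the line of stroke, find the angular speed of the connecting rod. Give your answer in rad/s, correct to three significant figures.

22.6

ω = 104.3 rad/s (converted from 996 rpm).
The rod makes angle φ with the slider axis where L sinφ = r sinθ; differentiating, L cosφ·φ̇ = r ω cosθ.
L cosφ = √(L² − r² sin²θ) = 0.33848 m.
|ω_rod| = r ω |cosθ| / √(L² − r² sin²θ) = 0.0797·104.3·0.92119/0.33848 = 22.623 rad/s.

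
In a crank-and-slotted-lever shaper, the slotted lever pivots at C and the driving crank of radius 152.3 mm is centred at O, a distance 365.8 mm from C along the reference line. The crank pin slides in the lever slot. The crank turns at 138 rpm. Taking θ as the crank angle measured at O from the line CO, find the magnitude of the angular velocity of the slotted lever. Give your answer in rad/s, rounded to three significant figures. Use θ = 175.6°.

ω = 14.45 rad/s (from 138 rpm).
Crank pin A relative to C: A = (d + r cosθ, r sinθ); lever angle φ = atan2(r sinθ, d + r cosθ).
Differentiating tanφ: φ̇ = rω(d cosθ + r)/(d² + r² + 2dr cosθ).
d² + r² + 2dr cosθ = |CA|² = 0.0459106 m²;  d cosθ + r = -0.21242 m.
|ω_lever| = |0.1523·14.45·-0.21242| / 0.0459106 = 10.183 rad/s.

10.2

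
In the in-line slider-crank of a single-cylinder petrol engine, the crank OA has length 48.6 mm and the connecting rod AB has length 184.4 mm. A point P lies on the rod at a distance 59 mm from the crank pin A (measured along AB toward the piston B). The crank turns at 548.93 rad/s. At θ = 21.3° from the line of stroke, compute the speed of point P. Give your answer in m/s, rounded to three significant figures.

ω = 548.9 rad/s.  Crank-pin speed |V_A| = rω = 26.678 m/s, perpendicular to OA.
Rod angle: sinφ = −(r/L) sinθ ⇒ φ = -5.494°; ω_rod = −rω cosθ/√(L²−r²sin²θ) = -135.41 rad/s.
V_P = V_A + ω_rod × AP, with AP = 0.059 m along the rod.
Components: V_Px = −rω sinθ − a·ω_rod·sinφ = -10.456 m/s;  V_Py = rω cosθ + a·ω_rod·cosφ = +16.903 m/s.
|V_P| = √(V_Px² + V_Py²) = 19.875 m/s.

19.9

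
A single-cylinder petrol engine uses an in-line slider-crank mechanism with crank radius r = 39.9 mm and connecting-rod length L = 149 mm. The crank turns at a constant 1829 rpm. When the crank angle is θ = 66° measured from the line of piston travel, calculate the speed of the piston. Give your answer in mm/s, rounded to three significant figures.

ω = 2π·1829/60 = 191.5 rad/s
For an in-line slider-crank, x = r cosθ + √(L² − r² sin²θ), so v = −rω sinθ·[1 + r cosθ/√(L² − r² sin²θ)].
With r = 0.0399 m, L = 0.149 m, θ = 66°: √(L² − r² sin²θ) = 0.14447 m.
v = −0.0399·191.5·0.91355·[1 + 0.0399·0.40674/0.14447] = -7.7657 m/s.
|v| = 7.7657 m/s = 7765.7 mm/s.

7770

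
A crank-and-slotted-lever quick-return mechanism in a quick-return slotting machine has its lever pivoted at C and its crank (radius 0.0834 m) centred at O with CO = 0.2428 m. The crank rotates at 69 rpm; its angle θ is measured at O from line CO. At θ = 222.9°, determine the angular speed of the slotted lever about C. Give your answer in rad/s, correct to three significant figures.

ω = 7.226 rad/s (from 69 rpm).
Crank pin A relative to C: A = (d + r cosθ, r sinθ); lever angle φ = atan2(r sinθ, d + r cosθ).
Differentiating tanφ: φ̇ = rω(d cosθ + r)/(d² + r² + 2dr cosθ).
d² + r² + 2dr cosθ = |CA|² = 0.0362401 m²;  d cosθ + r = -0.094461 m.
|ω_lever| = |0.0834·7.226·-0.094461| / 0.0362401 = 1.5708 rad/s.

1.57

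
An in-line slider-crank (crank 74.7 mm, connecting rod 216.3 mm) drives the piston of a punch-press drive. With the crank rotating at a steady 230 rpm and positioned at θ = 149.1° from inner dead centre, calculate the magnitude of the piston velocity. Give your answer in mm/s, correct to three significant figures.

ω = 2π·230/60 = 24.09 rad/s
For an in-line slider-crank, x = r cosθ + √(L² − r² sin²θ), so v = −rω sinθ·[1 + r cosθ/√(L² − r² sin²θ)].
With r = 0.0747 m, L = 0.2163 m, θ = 149.1°: √(L² − r² sin²θ) = 0.21287 m.
v = −0.0747·24.09·0.51354·[1 + 0.0747·-0.85806/0.21287] = -0.64575 m/s.
|v| = 0.64575 m/s = 645.75 mm/s.

646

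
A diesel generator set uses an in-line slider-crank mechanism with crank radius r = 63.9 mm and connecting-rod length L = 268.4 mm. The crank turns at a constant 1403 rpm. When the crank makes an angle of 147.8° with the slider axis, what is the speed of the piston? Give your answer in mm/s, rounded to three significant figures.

3990

ω = 2π·1403/60 = 146.9 rad/s
For an in-line slider-crank, x = r cosθ + √(L² − r² sin²θ), so v = −rω sinθ·[1 + r cosθ/√(L² − r² sin²θ)].
With r = 0.0639 m, L = 0.2684 m, θ = 147.8°: √(L² − r² sin²θ) = 0.26623 m.
v = −0.0639·146.9·0.53288·[1 + 0.0639·-0.84619/0.26623] = -3.9867 m/s.
|v| = 3.9867 m/s = 3986.7 mm/s.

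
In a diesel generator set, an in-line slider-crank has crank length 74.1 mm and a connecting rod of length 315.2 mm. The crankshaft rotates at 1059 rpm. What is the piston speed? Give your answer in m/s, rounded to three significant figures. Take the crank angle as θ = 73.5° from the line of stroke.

ω = 2π·1059/60 = 110.9 rad/s
For an in-line slider-crank, x = r cosθ + √(L² − r² sin²θ), so v = −rω sinθ·[1 + r cosθ/√(L² − r² sin²θ)].
With r = 0.0741 m, L = 0.3152 m, θ = 73.5°: √(L² − r² sin²θ) = 0.30709 m.
v = −0.0741·110.9·0.95882·[1 + 0.0741·0.28402/0.30709] = -8.4191 m/s.
|v| = 8.4191 m/s.

8.42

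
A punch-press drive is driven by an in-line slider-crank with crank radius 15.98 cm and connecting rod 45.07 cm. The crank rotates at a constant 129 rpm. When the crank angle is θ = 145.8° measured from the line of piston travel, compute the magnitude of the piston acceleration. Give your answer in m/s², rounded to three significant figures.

ω = 2π·129/60 = 13.51 rad/s
x(θ) = r cosθ + √(L² − r² sin²θ); with ω constant, a = ω²·d²x/dθ².
d²x/dθ² = −r cosθ − r²(cos2θ)/√u − r⁴ sin²2θ/(4u^{3/2}),  u = L² − r² sin²θ = 0.195063 m².
Substituting r = 0.1598 m, L = 0.4507 m, θ = 145.8°: d²x/dθ² = +0.10925 m.
a = ω²·d²x/dθ² = (13.51)²·(+0.10925) = +19.936 m/s²;  |a| = 19.936 m/s².

19.9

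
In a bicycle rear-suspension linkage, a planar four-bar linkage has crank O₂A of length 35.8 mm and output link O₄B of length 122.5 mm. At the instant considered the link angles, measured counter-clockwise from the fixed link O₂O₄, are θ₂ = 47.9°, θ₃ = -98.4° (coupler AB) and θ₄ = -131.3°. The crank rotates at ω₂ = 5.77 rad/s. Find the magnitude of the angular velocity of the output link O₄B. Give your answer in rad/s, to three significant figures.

ω₂ = 5.77 rad/s
Differentiating the loop-closure r₂e^{iθ₂}+r₃e^{iθ₃}=r₁+r₄e^{iθ₄} gives r₂ω₂e^{iθ₂}+r₃ω₃e^{iθ₃}=r₄ω₄e^{iθ₄}.
Eliminating the other unknown: ω₄ = r₂ω₂ sin(θ₂−θ₃) / [r₄ sin(θ₄−θ₃)].
Numerator sine = +0.55484; denominator sine = -0.54317.
Result = 0.0358·5.77·(+0.55484) / (0.1225·(-0.54317)) = -1.7225 rad/s; magnitude 1.7225 rad/s.

1.72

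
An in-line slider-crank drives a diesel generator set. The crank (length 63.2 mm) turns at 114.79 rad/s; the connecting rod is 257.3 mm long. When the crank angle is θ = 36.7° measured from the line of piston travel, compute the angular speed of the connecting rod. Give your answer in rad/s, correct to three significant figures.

ω = 114.8 rad/s
The rod makes angle φ with the slider axis where L sinφ = r sinθ; differentiating, L cosφ·φ̇ = r ω cosθ.
L cosφ = √(L² − r² sin²θ) = 0.25451 m.
|ω_rod| = r ω |cosθ| / √(L² − r² sin²θ) = 0.0632·114.8·0.80178/0.25451 = 22.854 rad/s.

22.9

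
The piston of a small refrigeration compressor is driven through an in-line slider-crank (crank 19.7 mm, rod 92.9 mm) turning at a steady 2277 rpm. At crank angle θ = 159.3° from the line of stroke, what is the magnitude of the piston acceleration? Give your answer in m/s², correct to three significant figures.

868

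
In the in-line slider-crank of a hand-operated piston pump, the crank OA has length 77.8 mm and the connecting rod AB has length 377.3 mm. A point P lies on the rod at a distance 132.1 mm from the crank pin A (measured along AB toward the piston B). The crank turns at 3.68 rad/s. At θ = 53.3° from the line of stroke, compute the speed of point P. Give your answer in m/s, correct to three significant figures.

0.264

ω = 3.68 rad/s.  Crank-pin speed |V_A| = rω = 0.2863 m/s, perpendicular to OA.
Rod angle: sinφ = −(r/L) sinθ ⇒ φ = -9.516°; ω_rod = −rω cosθ/√(L²−r²sin²θ) = -0.45982 rad/s.
V_P = V_A + ω_rod × AP, with AP = 0.1321 m along the rod.
Components: V_Px = −rω sinθ − a·ω_rod·sinφ = -0.23959 m/s;  V_Py = rω cosθ + a·ω_rod·cosφ = +0.1112 m/s.
|V_P| = √(V_Px² + V_Py²) = 0.26414 m/s.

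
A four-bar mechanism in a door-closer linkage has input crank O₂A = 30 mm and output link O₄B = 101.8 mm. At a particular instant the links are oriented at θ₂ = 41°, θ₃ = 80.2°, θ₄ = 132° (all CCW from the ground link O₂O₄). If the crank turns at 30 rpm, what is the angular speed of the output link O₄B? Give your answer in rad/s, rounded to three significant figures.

ω₂ = 3.142 rad/s (from 30 rpm).
Differentiating the loop-closure r₂e^{iθ₂}+r₃e^{iθ₃}=r₁+r₄e^{iθ₄} gives r₂ω₂e^{iθ₂}+r₃ω₃e^{iθ₃}=r₄ω₄e^{iθ₄}.
Eliminating the other unknown: ω₄ = r₂ω₂ sin(θ₂−θ₃) / [r₄ sin(θ₄−θ₃)].
Numerator sine = -0.63203; denominator sine = +0.78586.
Result = 0.03·3.142·(-0.63203) / (0.1018·(+0.78586)) = -0.74459 rad/s; magnitude 0.74459 rad/s.

0.745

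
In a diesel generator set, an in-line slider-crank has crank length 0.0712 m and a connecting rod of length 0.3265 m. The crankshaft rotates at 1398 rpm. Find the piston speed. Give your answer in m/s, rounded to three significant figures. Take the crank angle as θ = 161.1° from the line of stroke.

2.68

ω = 2π·1398/60 = 146.4 rad/s
For an in-line slider-crank, x = r cosθ + √(L² − r² sin²θ), so v = −rω sinθ·[1 + r cosθ/√(L² − r² sin²θ)].
With r = 0.0712 m, L = 0.3265 m, θ = 161.1°: √(L² − r² sin²θ) = 0.32568 m.
v = −0.0712·146.4·0.32392·[1 + 0.0712·-0.94609/0.32568] = -2.678 m/s.
|v| = 2.678 m/s.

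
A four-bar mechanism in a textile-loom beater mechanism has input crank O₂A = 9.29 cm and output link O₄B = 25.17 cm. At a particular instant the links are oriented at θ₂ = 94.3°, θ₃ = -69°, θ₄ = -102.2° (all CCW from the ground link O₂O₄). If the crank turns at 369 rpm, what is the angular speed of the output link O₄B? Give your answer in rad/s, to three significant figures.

ω₂ = 38.64 rad/s (from 369 rpm).
Differentiating the loop-closure r₂e^{iθ₂}+r₃e^{iθ₃}=r₁+r₄e^{iθ₄} gives r₂ω₂e^{iθ₂}+r₃ω₃e^{iθ₃}=r₄ω₄e^{iθ₄}.
Eliminating the other unknown: ω₄ = r₂ω₂ sin(θ₂−θ₃) / [r₄ sin(θ₄−θ₃)].
Numerator sine = +0.28736; denominator sine = -0.54756.
Result = 0.0929·38.64·(+0.28736) / (0.2517·(-0.54756)) = -7.4848 rad/s; magnitude 7.4848 rad/s.

7.48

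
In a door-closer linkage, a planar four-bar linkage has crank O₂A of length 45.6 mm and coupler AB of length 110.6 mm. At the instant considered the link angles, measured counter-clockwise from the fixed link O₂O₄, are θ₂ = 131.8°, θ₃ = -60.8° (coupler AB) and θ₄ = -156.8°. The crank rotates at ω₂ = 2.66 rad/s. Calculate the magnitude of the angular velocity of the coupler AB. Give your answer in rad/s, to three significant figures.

ω₂ = 2.66 rad/s
Differentiating the loop-closure r₂e^{iθ₂}+r₃e^{iθ₃}=r₁+r₄e^{iθ₄} gives r₂ω₂e^{iθ₂}+r₃ω₃e^{iθ₃}=r₄ω₄e^{iθ₄}.
Eliminating the other unknown: ω₃ = r₂ω₂ sin(θ₄−θ₂) / [r₃ sin(θ₃−θ₄)].
Numerator sine = +0.94777; denominator sine = +0.99452.
Result = 0.0456·2.66·(+0.94777) / (0.1106·(+0.99452)) = +1.0452 rad/s; magnitude 1.0452 rad/s.

1.05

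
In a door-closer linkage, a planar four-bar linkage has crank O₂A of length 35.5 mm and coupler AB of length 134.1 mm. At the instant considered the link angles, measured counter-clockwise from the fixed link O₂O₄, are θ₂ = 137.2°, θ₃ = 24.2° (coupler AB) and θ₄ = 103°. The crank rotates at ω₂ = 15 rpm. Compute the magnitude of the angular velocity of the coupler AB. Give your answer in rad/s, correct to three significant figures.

0.238

ω₂ = 1.571 rad/s (from 15 rpm).
Differentiating the loop-closure r₂e^{iθ₂}+r₃e^{iθ₃}=r₁+r₄e^{iθ₄} gives r₂ω₂e^{iθ₂}+r₃ω₃e^{iθ₃}=r₄ω₄e^{iθ₄}.
Eliminating the other unknown: ω₃ = r₂ω₂ sin(θ₄−θ₂) / [r₃ sin(θ₃−θ₄)].
Numerator sine = -0.56208; denominator sine = -0.98096.
Result = 0.0355·1.571·(-0.56208) / (0.1341·(-0.98096)) = +0.23827 rad/s; magnitude 0.23827 rad/s.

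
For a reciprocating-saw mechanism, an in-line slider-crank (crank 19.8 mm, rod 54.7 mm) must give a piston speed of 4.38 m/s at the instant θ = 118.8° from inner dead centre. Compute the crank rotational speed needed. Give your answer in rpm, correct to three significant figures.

2950

For an in-line slider-crank, |v_piston| = rω|sinθ|·[1 + r cosθ/√(L² − r² sin²θ)].
With r = 0.0198 m, L = 0.0547 m, θ = 118.8°: the bracketed kinematic factor |dx/dθ| = 0.01416 m.
ω = v/|dx/dθ| = 4.38/0.01416 = 309.31 rad/s.
N = 60ω/(2π) = 2953.7 rpm.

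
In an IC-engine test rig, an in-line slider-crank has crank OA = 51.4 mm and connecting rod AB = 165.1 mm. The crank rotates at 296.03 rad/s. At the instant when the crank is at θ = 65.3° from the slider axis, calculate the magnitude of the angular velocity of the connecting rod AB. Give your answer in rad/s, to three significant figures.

ω = 296 rad/s
The rod makes angle φ with the slider axis where L sinφ = r sinθ; differentiating, L cosφ·φ̇ = r ω cosθ.
L cosφ = √(L² − r² sin²θ) = 0.15836 m.
|ω_rod| = r ω |cosθ| / √(L² − r² sin²θ) = 0.0514·296·0.41787/0.15836 = 40.151 rad/s.

40.2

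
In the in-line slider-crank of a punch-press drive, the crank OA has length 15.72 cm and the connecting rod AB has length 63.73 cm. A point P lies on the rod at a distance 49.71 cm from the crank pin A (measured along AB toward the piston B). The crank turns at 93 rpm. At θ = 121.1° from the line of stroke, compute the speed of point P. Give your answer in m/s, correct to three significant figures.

1.19

ω = 9.739 rad/s.  Crank-pin speed |V_A| = rω = 1.531 m/s, perpendicular to OA.
Rod angle: sinφ = −(r/L) sinθ ⇒ φ = -12.193°; ω_rod = −rω cosθ/√(L²−r²sin²θ) = +1.2695 rad/s.
V_P = V_A + ω_rod × AP, with AP = 0.4971 m along the rod.
Components: V_Px = −rω sinθ − a·ω_rod·sinφ = -1.1776 m/s;  V_Py = rω cosθ + a·ω_rod·cosφ = -0.17397 m/s.
|V_P| = √(V_Px² + V_Py²) = 1.1904 m/s.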